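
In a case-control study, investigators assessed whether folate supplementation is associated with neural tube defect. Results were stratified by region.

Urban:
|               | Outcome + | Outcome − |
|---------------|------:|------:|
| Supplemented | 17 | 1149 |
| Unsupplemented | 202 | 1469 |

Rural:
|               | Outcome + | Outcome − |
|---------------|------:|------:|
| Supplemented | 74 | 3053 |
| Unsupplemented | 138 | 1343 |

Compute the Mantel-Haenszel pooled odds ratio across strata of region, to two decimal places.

0.18

OR_MH = Σ(aᵢdᵢ/nᵢ) / Σ(bᵢcᵢ/nᵢ), where nᵢ is the stratum total.
Stratum 1 (Urban): n = 2837; a·d/n = 17·1469/2837 = 8.8026; b·c/n = 1149·202/2837 = 81.8111
Stratum 2 (Rural): n = 4608; a·d/n = 74·1343/4608 = 21.5673; b·c/n = 3053·138/4608 = 91.4310
OR_MH = (8.8026 + 21.5673) / (81.8111 + 91.4310) = 30.3699 / 173.2421 = 0.17530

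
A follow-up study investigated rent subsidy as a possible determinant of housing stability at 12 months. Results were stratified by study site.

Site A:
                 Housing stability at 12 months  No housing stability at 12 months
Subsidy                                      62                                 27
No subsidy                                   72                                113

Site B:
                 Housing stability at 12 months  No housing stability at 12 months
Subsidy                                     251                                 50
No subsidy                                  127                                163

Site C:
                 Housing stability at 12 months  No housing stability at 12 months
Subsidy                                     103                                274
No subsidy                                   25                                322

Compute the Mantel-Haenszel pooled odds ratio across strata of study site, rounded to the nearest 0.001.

OR_MH = Σ(aᵢdᵢ/nᵢ) / Σ(bᵢcᵢ/nᵢ), where nᵢ is the stratum total.
Stratum 1 (Site A): n = 274; a·d/n = 62·113/274 = 25.5693; b·c/n = 27·72/274 = 7.0949
Stratum 2 (Site B): n = 591; a·d/n = 251·163/591 = 69.2267; b·c/n = 50·127/591 = 10.7445
Stratum 3 (Site C): n = 724; a·d/n = 103·322/724 = 45.8094; b·c/n = 274·25/724 = 9.4613
OR_MH = (25.5693 + 69.2267 + 45.8094) / (7.0949 + 10.7445 + 9.4613) = 140.6055 / 27.3007 = 5.15025

5.150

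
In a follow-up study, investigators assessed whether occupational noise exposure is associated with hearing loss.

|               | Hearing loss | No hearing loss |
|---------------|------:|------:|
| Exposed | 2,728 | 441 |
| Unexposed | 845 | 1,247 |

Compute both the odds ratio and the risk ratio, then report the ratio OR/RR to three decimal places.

4.283

Cells: a = 2728, b = 441, c = 845, d = 1247.
OR = (2728·1247)/(441·845) = 3401816/372645 = 9.12884
Risk in exposed = 2728/3169 = 0.86084; risk in unexposed = 845/2092 = 0.40392; RR = 2.13121
OR/RR = 9.12884 / 2.13121 = 4.28340
The outcome is not rare, so the OR lies further from 1 than the RR.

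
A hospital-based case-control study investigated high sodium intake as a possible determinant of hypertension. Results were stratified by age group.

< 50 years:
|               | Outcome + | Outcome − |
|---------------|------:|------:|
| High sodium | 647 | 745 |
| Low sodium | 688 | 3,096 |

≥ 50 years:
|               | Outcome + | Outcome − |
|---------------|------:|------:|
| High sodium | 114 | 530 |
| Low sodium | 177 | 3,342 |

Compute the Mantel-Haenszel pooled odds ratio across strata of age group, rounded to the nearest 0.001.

3.936

OR_MH = Σ(aᵢdᵢ/nᵢ) / Σ(bᵢcᵢ/nᵢ), where nᵢ is the stratum total.
Stratum 1 (< 50 years): n = 5176; a·d/n = 647·3096/5176 = 387.0000; b·c/n = 745·688/5176 = 99.0263
Stratum 2 (≥ 50 years): n = 4163; a·d/n = 114·3342/4163 = 91.5177; b·c/n = 530·177/4163 = 22.5342
OR_MH = (387.0000 + 91.5177) / (99.0263 + 22.5342) = 478.5177 / 121.5605 = 3.93646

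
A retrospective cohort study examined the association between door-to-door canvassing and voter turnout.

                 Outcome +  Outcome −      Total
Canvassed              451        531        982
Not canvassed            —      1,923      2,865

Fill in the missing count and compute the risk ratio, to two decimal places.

1.40

The missing cell is in the unexposed row: 2865 − 1923 = 942.
So a = 451, b = 531, c = 942, d = 1923.
RR = [a/(a+b)] / [c/(c+d)] = (451/982) / (942/2865) = 0.45927/0.32880 = 1.39681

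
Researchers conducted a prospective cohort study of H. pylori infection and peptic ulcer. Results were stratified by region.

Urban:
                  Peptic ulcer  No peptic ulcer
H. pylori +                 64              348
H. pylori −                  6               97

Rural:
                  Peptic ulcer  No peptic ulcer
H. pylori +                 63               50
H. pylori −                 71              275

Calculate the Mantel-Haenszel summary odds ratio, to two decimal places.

OR_MH = Σ(aᵢdᵢ/nᵢ) / Σ(bᵢcᵢ/nᵢ), where nᵢ is the stratum total.
Stratum 1 (Urban): n = 515; a·d/n = 64·97/515 = 12.0544; b·c/n = 348·6/515 = 4.0544
Stratum 2 (Rural): n = 459; a·d/n = 63·275/459 = 37.7451; b·c/n = 50·71/459 = 7.7342
OR_MH = (12.0544 + 37.7451) / (4.0544 + 7.7342) = 49.7995 / 11.7886 = 4.22438

4.22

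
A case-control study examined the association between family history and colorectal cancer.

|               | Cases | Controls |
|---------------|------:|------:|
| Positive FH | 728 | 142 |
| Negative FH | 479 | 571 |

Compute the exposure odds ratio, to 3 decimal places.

Cells: a = 728, b = 142, c = 479, d = 571.
OR = (a·d)/(b·c) = (728 × 571) / (142 × 479) = 415688 / 68018 = 6.11144
The odds of colorectal cancer are about 6.11 times as high in the positive fh group.

6.111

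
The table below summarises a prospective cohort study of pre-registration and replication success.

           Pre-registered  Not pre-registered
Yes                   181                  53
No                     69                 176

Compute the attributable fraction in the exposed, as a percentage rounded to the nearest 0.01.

68.03

Reading the table with exposure as columns: a = 181 (Pre-registered, case), b = 69 (Pre-registered, non-case), c = 53 (Not pre-registered, case), d = 176.
Risk in exposed = 181/250 = 0.72400; risk in unexposed = 53/229 = 0.23144.
RR = 0.72400/0.23144 = 3.12823
AR% = (RR − 1)/RR × 100 = (3.12823 − 1)/3.12823 × 100 = 68.0330%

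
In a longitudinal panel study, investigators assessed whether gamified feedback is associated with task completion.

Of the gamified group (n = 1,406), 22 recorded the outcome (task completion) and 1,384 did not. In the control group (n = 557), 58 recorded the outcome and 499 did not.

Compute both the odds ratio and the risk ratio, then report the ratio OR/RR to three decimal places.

0.910

From the description: a = 22, b = 1384, c = 58, d = 499.
OR = (22·499)/(1384·58) = 10978/80272 = 0.13676
Risk in exposed = 22/1406 = 0.01565; risk in unexposed = 58/557 = 0.10413; RR = 0.15027
OR/RR = 0.13676 / 0.15027 = 0.91011
The outcome is not rare, so the OR lies further from 1 than the RR.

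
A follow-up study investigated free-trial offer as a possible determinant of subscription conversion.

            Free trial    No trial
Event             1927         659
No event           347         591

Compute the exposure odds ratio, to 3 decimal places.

4.980

Reading the table with exposure as columns: a = 1927 (Free trial, case), b = 347 (Free trial, non-case), c = 659 (No trial, case), d = 591.
OR = (a·d)/(b·c) = (1927 × 591) / (347 × 659) = 1138857 / 228673 = 4.98029
The odds of subscription conversion are about 4.98 times as high in the free trial group.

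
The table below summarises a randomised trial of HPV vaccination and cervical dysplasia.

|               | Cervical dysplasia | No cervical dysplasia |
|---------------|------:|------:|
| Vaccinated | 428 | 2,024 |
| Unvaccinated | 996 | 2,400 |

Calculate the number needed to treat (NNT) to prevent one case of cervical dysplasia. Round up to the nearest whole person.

Risk in treated group = 428/2452 = 0.17455; risk in control = 996/3396 = 0.29329.
Absolute risk reduction = 0.29329 − 0.17455 = 0.11873
NNT = 1 / ARR = 1 / 0.11873 = 8.422 → round up → 9

9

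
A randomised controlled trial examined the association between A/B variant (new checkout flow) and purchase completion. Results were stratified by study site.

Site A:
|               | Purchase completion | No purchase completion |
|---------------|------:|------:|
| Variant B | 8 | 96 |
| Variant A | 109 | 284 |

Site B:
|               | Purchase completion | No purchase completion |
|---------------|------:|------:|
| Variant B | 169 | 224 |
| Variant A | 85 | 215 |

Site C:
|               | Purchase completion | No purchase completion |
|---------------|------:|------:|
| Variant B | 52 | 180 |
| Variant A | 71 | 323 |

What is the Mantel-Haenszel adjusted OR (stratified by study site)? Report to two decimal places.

1.22

OR_MH = Σ(aᵢdᵢ/nᵢ) / Σ(bᵢcᵢ/nᵢ), where nᵢ is the stratum total.
Stratum 1 (Site A): n = 497; a·d/n = 8·284/497 = 4.5714; b·c/n = 96·109/497 = 21.0543
Stratum 2 (Site B): n = 693; a·d/n = 169·215/693 = 52.4315; b·c/n = 224·85/693 = 27.4747
Stratum 3 (Site C): n = 626; a·d/n = 52·323/626 = 26.8307; b·c/n = 180·71/626 = 20.4153
OR_MH = (4.5714 + 52.4315 + 26.8307) / (21.0543 + 27.4747 + 20.4153) = 83.8336 / 68.9444 = 1.21596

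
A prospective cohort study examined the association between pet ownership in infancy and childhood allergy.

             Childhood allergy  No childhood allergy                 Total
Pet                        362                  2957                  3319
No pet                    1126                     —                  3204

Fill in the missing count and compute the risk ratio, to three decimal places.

The missing cell is in the unexposed row: 3204 − 1126 = 2078.
So a = 362, b = 2957, c = 1126, d = 2078.
RR = [a/(a+b)] / [c/(c+d)] = (362/3319) / (1126/3204) = 0.10907/0.35144 = 0.31035

0.310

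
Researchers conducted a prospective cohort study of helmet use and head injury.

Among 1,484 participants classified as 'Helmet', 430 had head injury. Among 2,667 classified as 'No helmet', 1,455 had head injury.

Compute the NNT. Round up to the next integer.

Risk in treated group = 430/1484 = 0.28976; risk in control = 1455/2667 = 0.54556.
Absolute risk reduction = 0.54556 − 0.28976 = 0.25580
NNT = 1 / ARR = 1 / 0.25580 = 3.909 → round up → 4

4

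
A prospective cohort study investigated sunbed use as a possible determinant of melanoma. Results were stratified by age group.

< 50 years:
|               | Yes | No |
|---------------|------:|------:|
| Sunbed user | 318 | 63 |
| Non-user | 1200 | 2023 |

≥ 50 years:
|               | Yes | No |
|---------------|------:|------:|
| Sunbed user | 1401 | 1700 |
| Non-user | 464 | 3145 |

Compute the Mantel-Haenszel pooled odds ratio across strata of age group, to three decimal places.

6.029

OR_MH = Σ(aᵢdᵢ/nᵢ) / Σ(bᵢcᵢ/nᵢ), where nᵢ is the stratum total.
Stratum 1 (< 50 years): n = 3604; a·d/n = 318·2023/3604 = 178.5000; b·c/n = 63·1200/3604 = 20.9767
Stratum 2 (≥ 50 years): n = 6710; a·d/n = 1401·3145/6710 = 656.6535; b·c/n = 1700·464/6710 = 117.5559
OR_MH = (178.5000 + 656.6535) / (20.9767 + 117.5559) = 835.1535 / 138.5326 = 6.02857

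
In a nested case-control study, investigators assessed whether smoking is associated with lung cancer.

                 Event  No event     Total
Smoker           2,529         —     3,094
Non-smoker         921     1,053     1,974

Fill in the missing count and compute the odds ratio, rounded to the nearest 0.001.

The missing cell is in the exposed row: 3094 − 2529 = 565.
So a = 2529, b = 565, c = 921, d = 1053.
OR = (a·d)/(b·c) = (2529 × 1053) / (565 × 921) = 2663037 / 520365 = 5.11763

5.118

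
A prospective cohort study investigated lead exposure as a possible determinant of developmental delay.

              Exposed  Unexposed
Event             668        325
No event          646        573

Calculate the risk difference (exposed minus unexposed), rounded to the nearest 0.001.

0.146

Reading the table with exposure as columns: a = 668 (Exposed, case), b = 646 (Exposed, non-case), c = 325 (Unexposed, case), d = 573.
Risk in exposed = 668/1314 = 0.508371; risk in unexposed = 325/898 = 0.361915.
Risk difference = 0.508371 − 0.361915 = 0.146456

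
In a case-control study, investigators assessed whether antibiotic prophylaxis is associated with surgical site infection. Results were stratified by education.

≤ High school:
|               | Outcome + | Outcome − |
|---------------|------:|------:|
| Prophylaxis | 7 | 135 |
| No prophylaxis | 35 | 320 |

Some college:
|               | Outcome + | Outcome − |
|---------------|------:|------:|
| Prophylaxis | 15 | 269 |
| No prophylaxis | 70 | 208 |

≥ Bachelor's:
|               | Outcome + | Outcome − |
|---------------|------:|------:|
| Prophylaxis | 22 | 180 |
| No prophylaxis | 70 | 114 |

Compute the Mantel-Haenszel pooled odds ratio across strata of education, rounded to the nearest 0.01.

0.22

OR_MH = Σ(aᵢdᵢ/nᵢ) / Σ(bᵢcᵢ/nᵢ), where nᵢ is the stratum total.
Stratum 1 (≤ High school): n = 497; a·d/n = 7·320/497 = 4.5070; b·c/n = 135·35/497 = 9.5070
Stratum 2 (Some college): n = 562; a·d/n = 15·208/562 = 5.5516; b·c/n = 269·70/562 = 33.5053
Stratum 3 (≥ Bachelor's): n = 386; a·d/n = 22·114/386 = 6.4974; b·c/n = 180·70/386 = 32.6425
OR_MH = (4.5070 + 5.5516 + 6.4974) / (9.5070 + 33.5053 + 32.6425) = 16.5561 / 75.6549 = 0.21884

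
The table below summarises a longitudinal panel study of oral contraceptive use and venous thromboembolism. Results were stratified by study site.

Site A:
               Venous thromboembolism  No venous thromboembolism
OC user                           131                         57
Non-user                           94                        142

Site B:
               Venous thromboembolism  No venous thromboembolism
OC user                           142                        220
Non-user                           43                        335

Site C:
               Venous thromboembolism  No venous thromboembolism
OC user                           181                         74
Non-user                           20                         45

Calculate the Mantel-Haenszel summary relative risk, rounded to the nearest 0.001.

2.317

RR_MH = Σ(aᵢ·n₀ᵢ/nᵢ) / Σ(cᵢ·n₁ᵢ/nᵢ), with n₁ᵢ = aᵢ+bᵢ (exposed), n₀ᵢ = cᵢ+dᵢ (unexposed), nᵢ = n₁ᵢ+n₀ᵢ.
Stratum 1 (Site A): n₁ = 188, n₀ = 236, n = 424; a·n₀/n = 131·236/424 = 72.9151; c·n₁/n = 94·188/424 = 41.6792
Stratum 2 (Site B): n₁ = 362, n₀ = 378, n = 740; a·n₀/n = 142·378/740 = 72.5351; c·n₁/n = 43·362/740 = 21.0351
Stratum 3 (Site C): n₁ = 255, n₀ = 65, n = 320; a·n₀/n = 181·65/320 = 36.7656; c·n₁/n = 20·255/320 = 15.9375
RR_MH = (72.9151 + 72.5351 + 36.7656) / (41.6792 + 21.0351 + 15.9375) = 182.2159 / 78.6519 = 2.31674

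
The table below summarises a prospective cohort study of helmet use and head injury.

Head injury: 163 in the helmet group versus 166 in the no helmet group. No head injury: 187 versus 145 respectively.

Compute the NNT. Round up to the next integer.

Risk in treated group = 163/350 = 0.46571; risk in control = 166/311 = 0.53376.
Absolute risk reduction = 0.53376 − 0.46571 = 0.06805
NNT = 1 / ARR = 1 / 0.06805 = 14.696 → round up → 15

15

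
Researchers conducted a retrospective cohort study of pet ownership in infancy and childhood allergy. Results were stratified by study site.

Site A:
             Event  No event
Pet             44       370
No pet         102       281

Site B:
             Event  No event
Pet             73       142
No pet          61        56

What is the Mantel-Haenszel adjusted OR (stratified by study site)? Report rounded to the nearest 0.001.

OR_MH = Σ(aᵢdᵢ/nᵢ) / Σ(bᵢcᵢ/nᵢ), where nᵢ is the stratum total.
Stratum 1 (Site A): n = 797; a·d/n = 44·281/797 = 15.5132; b·c/n = 370·102/797 = 47.3526
Stratum 2 (Site B): n = 332; a·d/n = 73·56/332 = 12.3133; b·c/n = 142·61/332 = 26.0904
OR_MH = (15.5132 + 12.3133) / (47.3526 + 26.0904) = 27.8264 / 73.4429 = 0.37889

0.379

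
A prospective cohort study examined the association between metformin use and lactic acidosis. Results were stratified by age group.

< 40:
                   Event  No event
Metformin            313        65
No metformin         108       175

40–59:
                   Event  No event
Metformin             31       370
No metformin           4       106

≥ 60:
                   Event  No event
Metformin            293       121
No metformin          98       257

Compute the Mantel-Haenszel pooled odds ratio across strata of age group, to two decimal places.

OR_MH = Σ(aᵢdᵢ/nᵢ) / Σ(bᵢcᵢ/nᵢ), where nᵢ is the stratum total.
Stratum 1 (< 40): n = 661; a·d/n = 313·175/661 = 82.8669; b·c/n = 65·108/661 = 10.6203
Stratum 2 (40–59): n = 511; a·d/n = 31·106/511 = 6.4305; b·c/n = 370·4/511 = 2.8963
Stratum 3 (≥ 60): n = 769; a·d/n = 293·257/769 = 97.9207; b·c/n = 121·98/769 = 15.4200
OR_MH = (82.8669 + 6.4305 + 97.9207) / (10.6203 + 2.8963 + 15.4200) = 187.2181 / 28.9366 = 6.46994

6.47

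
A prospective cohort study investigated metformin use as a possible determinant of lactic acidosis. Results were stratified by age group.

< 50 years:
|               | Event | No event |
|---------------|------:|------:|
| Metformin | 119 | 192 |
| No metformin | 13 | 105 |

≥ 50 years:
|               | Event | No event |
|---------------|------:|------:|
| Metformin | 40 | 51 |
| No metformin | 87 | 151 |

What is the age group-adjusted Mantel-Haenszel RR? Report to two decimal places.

RR_MH = Σ(aᵢ·n₀ᵢ/nᵢ) / Σ(cᵢ·n₁ᵢ/nᵢ), with n₁ᵢ = aᵢ+bᵢ (exposed), n₀ᵢ = cᵢ+dᵢ (unexposed), nᵢ = n₁ᵢ+n₀ᵢ.
Stratum 1 (< 50 years): n₁ = 311, n₀ = 118, n = 429; a·n₀/n = 119·118/429 = 32.7319; c·n₁/n = 13·311/429 = 9.4242
Stratum 2 (≥ 50 years): n₁ = 91, n₀ = 238, n = 329; a·n₀/n = 40·238/329 = 28.9362; c·n₁/n = 87·91/329 = 24.0638
RR_MH = (32.7319 + 28.9362) / (9.4242 + 24.0638) = 61.6681 / 33.4881 = 1.84149

1.84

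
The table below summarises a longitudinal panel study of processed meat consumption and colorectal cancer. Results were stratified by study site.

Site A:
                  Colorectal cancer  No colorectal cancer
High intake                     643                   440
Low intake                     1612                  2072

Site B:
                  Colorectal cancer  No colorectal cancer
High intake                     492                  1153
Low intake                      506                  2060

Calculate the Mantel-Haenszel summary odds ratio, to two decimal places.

1.81

OR_MH = Σ(aᵢdᵢ/nᵢ) / Σ(bᵢcᵢ/nᵢ), where nᵢ is the stratum total.
Stratum 1 (Site A): n = 4767; a·d/n = 643·2072/4767 = 279.4831; b·c/n = 440·1612/4767 = 148.7896
Stratum 2 (Site B): n = 4211; a·d/n = 492·2060/4211 = 240.6839; b·c/n = 1153·506/4211 = 138.5462
OR_MH = (279.4831 + 240.6839) / (148.7896 + 138.5462) = 520.1670 / 287.3358 = 1.81031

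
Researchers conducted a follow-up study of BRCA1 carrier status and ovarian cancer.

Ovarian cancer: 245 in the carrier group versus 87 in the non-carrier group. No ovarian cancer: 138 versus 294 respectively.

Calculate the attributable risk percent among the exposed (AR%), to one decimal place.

64.3

From the description: a = 245, b = 138, c = 87, d = 294.
Risk in exposed = 245/383 = 0.63969; risk in unexposed = 87/381 = 0.22835.
RR = 0.63969/0.22835 = 2.80139
AR% = (RR − 1)/RR × 100 = (2.80139 − 1)/2.80139 × 100 = 64.3034%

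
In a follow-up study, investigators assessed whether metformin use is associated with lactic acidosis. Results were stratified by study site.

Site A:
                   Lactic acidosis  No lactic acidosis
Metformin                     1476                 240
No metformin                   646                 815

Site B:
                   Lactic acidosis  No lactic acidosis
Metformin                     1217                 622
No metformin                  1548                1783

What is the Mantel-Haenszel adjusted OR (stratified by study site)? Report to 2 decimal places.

3.40

OR_MH = Σ(aᵢdᵢ/nᵢ) / Σ(bᵢcᵢ/nᵢ), where nᵢ is the stratum total.
Stratum 1 (Site A): n = 3177; a·d/n = 1476·815/3177 = 378.6402; b·c/n = 240·646/3177 = 48.8008
Stratum 2 (Site B): n = 5170; a·d/n = 1217·1783/5170 = 419.7120; b·c/n = 622·1548/5170 = 186.2391
OR_MH = (378.6402 + 419.7120) / (48.8008 + 186.2391) = 798.3522 / 235.0398 = 3.39667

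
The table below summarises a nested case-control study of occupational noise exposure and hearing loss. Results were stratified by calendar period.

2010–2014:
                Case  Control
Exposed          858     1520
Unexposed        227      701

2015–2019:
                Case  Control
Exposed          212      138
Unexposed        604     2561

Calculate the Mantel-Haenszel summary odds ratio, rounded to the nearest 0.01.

OR_MH = Σ(aᵢdᵢ/nᵢ) / Σ(bᵢcᵢ/nᵢ), where nᵢ is the stratum total.
Stratum 1 (2010–2014): n = 3306; a·d/n = 858·701/3306 = 181.9292; b·c/n = 1520·227/3306 = 104.3678
Stratum 2 (2015–2019): n = 3515; a·d/n = 212·2561/3515 = 154.4615; b·c/n = 138·604/3515 = 23.7132
OR_MH = (181.9292 + 154.4615) / (104.3678 + 23.7132) = 336.3907 / 128.0810 = 2.62639

2.63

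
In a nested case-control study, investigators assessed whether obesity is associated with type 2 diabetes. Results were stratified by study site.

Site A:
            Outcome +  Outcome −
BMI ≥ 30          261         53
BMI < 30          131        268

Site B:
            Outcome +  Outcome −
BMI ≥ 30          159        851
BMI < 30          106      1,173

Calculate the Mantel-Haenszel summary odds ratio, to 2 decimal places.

3.65

OR_MH = Σ(aᵢdᵢ/nᵢ) / Σ(bᵢcᵢ/nᵢ), where nᵢ is the stratum total.
Stratum 1 (Site A): n = 713; a·d/n = 261·268/713 = 98.1038; b·c/n = 53·131/713 = 9.7377
Stratum 2 (Site B): n = 2289; a·d/n = 159·1173/2289 = 81.4797; b·c/n = 851·106/2289 = 39.4085
OR_MH = (98.1038 + 81.4797) / (9.7377 + 39.4085) = 179.5835 / 49.1462 = 3.65407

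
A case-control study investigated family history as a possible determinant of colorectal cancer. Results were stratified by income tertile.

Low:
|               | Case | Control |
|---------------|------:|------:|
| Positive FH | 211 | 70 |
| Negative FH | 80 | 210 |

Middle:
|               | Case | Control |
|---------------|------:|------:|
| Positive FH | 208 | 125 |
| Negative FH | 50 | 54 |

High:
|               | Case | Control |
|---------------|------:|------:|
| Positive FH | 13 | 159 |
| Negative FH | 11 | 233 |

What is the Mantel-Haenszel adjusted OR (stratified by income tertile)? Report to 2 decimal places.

3.91

OR_MH = Σ(aᵢdᵢ/nᵢ) / Σ(bᵢcᵢ/nᵢ), where nᵢ is the stratum total.
Stratum 1 (Low): n = 571; a·d/n = 211·210/571 = 77.6007; b·c/n = 70·80/571 = 9.8074
Stratum 2 (Middle): n = 437; a·d/n = 208·54/437 = 25.7025; b·c/n = 125·50/437 = 14.3021
Stratum 3 (High): n = 416; a·d/n = 13·233/416 = 7.2812; b·c/n = 159·11/416 = 4.2043
OR_MH = (77.6007 + 25.7025 + 7.2812) / (9.8074 + 14.3021 + 4.2043) = 110.5845 / 28.3137 = 3.90568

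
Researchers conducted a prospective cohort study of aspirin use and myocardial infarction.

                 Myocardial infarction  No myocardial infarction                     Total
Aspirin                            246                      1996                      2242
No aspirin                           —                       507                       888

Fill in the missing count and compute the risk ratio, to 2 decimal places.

0.26

The missing cell is in the unexposed row: 888 − 507 = 381.
So a = 246, b = 1996, c = 381, d = 507.
RR = [a/(a+b)] / [c/(c+d)] = (246/2242) / (381/888) = 0.10972/0.42905 = 0.25573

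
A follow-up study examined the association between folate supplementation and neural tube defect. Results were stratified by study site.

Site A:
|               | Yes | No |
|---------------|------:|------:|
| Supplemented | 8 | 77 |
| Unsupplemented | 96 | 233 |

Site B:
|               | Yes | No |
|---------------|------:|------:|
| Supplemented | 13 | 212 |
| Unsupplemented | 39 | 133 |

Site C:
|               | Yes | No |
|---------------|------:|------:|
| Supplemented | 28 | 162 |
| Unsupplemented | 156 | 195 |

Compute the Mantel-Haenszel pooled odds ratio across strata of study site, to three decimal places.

OR_MH = Σ(aᵢdᵢ/nᵢ) / Σ(bᵢcᵢ/nᵢ), where nᵢ is the stratum total.
Stratum 1 (Site A): n = 414; a·d/n = 8·233/414 = 4.5024; b·c/n = 77·96/414 = 17.8551
Stratum 2 (Site B): n = 397; a·d/n = 13·133/397 = 4.3552; b·c/n = 212·39/397 = 20.8262
Stratum 3 (Site C): n = 541; a·d/n = 28·195/541 = 10.0924; b·c/n = 162·156/541 = 46.7135
OR_MH = (4.5024 + 4.3552 + 10.0924) / (17.8551 + 20.8262 + 46.7135) = 18.9500 / 85.3948 = 0.22191

0.222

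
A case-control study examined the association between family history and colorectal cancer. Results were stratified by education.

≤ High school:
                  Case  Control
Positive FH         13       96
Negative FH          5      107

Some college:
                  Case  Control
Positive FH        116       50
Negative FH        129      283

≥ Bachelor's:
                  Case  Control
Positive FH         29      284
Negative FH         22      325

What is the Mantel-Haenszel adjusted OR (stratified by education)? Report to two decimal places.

3.39

OR_MH = Σ(aᵢdᵢ/nᵢ) / Σ(bᵢcᵢ/nᵢ), where nᵢ is the stratum total.
Stratum 1 (≤ High school): n = 221; a·d/n = 13·107/221 = 6.2941; b·c/n = 96·5/221 = 2.1719
Stratum 2 (Some college): n = 578; a·d/n = 116·283/578 = 56.7958; b·c/n = 50·129/578 = 11.1592
Stratum 3 (≥ Bachelor's): n = 660; a·d/n = 29·325/660 = 14.2803; b·c/n = 284·22/660 = 9.4667
OR_MH = (6.2941 + 56.7958 + 14.2803) / (2.1719 + 11.1592 + 9.4667) = 77.3703 / 22.7978 = 3.39376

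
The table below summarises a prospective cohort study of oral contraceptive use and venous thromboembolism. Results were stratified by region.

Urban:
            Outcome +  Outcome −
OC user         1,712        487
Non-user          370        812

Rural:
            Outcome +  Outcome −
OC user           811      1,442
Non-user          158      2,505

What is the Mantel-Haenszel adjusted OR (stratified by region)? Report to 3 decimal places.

OR_MH = Σ(aᵢdᵢ/nᵢ) / Σ(bᵢcᵢ/nᵢ), where nᵢ is the stratum total.
Stratum 1 (Urban): n = 3381; a·d/n = 1712·812/3381 = 411.1636; b·c/n = 487·370/3381 = 53.2949
Stratum 2 (Rural): n = 4916; a·d/n = 811·2505/4916 = 413.2537; b·c/n = 1442·158/4916 = 46.3458
OR_MH = (411.1636 + 413.2537) / (53.2949 + 46.3458) = 824.4172 / 99.6407 = 8.27390

8.274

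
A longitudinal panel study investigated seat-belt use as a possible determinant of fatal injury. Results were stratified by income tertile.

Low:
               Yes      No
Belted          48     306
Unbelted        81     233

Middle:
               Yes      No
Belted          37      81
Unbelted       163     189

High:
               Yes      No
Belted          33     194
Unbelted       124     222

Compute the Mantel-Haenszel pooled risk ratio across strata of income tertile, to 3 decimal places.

0.528

RR_MH = Σ(aᵢ·n₀ᵢ/nᵢ) / Σ(cᵢ·n₁ᵢ/nᵢ), with n₁ᵢ = aᵢ+bᵢ (exposed), n₀ᵢ = cᵢ+dᵢ (unexposed), nᵢ = n₁ᵢ+n₀ᵢ.
Stratum 1 (Low): n₁ = 354, n₀ = 314, n = 668; a·n₀/n = 48·314/668 = 22.5629; c·n₁/n = 81·354/668 = 42.9251
Stratum 2 (Middle): n₁ = 118, n₀ = 352, n = 470; a·n₀/n = 37·352/470 = 27.7106; c·n₁/n = 163·118/470 = 40.9234
Stratum 3 (High): n₁ = 227, n₀ = 346, n = 573; a·n₀/n = 33·346/573 = 19.9267; c·n₁/n = 124·227/573 = 49.1239
RR_MH = (22.5629 + 27.7106 + 19.9267) / (42.9251 + 40.9234 + 49.1239) = 70.2002 / 132.9725 = 0.52793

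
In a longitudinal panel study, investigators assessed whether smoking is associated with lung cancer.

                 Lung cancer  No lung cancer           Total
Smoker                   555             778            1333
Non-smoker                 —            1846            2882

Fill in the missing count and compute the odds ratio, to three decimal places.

The missing cell is in the unexposed row: 2882 − 1846 = 1036.
So a = 555, b = 778, c = 1036, d = 1846.
OR = (a·d)/(b·c) = (555 × 1846) / (778 × 1036) = 1024530 / 806008 = 1.27112

1.271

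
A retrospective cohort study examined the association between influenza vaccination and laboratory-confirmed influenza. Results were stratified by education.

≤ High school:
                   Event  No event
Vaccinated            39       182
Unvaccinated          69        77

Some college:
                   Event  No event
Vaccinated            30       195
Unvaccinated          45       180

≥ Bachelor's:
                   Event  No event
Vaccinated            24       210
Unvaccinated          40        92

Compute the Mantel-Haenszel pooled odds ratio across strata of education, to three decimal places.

0.342

OR_MH = Σ(aᵢdᵢ/nᵢ) / Σ(bᵢcᵢ/nᵢ), where nᵢ is the stratum total.
Stratum 1 (≤ High school): n = 367; a·d/n = 39·77/367 = 8.1826; b·c/n = 182·69/367 = 34.2180
Stratum 2 (Some college): n = 450; a·d/n = 30·180/450 = 12.0000; b·c/n = 195·45/450 = 19.5000
Stratum 3 (≥ Bachelor's): n = 366; a·d/n = 24·92/366 = 6.0328; b·c/n = 210·40/366 = 22.9508
OR_MH = (8.1826 + 12.0000 + 6.0328) / (34.2180 + 19.5000 + 22.9508) = 26.2153 / 76.6688 = 0.34193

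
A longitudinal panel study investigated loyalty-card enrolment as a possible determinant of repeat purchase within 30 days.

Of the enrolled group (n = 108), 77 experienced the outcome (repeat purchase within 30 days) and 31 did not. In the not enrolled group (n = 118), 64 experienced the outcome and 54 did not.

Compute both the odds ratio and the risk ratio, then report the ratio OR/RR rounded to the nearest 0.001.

From the description: a = 77, b = 31, c = 64, d = 54.
OR = (77·54)/(31·64) = 4158/1984 = 2.09577
Risk in exposed = 77/108 = 0.71296; risk in unexposed = 64/118 = 0.54237; RR = 1.31453
OR/RR = 2.09577 / 1.31453 = 1.59431
The outcome is not rare, so the OR lies further from 1 than the RR.

1.594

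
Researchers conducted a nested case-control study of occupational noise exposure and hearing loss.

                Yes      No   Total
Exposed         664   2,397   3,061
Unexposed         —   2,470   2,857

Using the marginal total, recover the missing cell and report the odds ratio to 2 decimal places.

The missing cell is in the unexposed row: 2857 − 2470 = 387.
So a = 664, b = 2397, c = 387, d = 2470.
OR = (a·d)/(b·c) = (664 × 2470) / (2397 × 387) = 1640080 / 927639 = 1.76802

1.77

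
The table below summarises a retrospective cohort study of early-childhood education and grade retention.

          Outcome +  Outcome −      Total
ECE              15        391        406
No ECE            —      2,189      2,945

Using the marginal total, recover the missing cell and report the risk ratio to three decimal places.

The missing cell is in the unexposed row: 2945 − 2189 = 756.
So a = 15, b = 391, c = 756, d = 2189.
RR = [a/(a+b)] / [c/(c+d)] = (15/406) / (756/2945) = 0.03695/0.25671 = 0.14392

0.144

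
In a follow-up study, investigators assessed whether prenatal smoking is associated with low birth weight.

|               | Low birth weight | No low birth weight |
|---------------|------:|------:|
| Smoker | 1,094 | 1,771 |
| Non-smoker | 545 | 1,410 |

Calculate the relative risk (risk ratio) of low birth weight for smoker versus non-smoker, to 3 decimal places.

Cells: a = 1094, b = 1771, c = 545, d = 1410.
Risk in exposed = 1094/2865 = 0.38185; risk in unexposed = 545/1955 = 0.27877.
RR = 0.38185 / 0.27877 = 1.36976
The risk among the exposed is 1.37 times that among the unexposed.

1.370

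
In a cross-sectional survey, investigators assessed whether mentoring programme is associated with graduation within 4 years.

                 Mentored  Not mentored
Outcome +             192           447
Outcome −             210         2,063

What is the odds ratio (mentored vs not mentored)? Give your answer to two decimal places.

4.22

Reading the table with exposure as columns: a = 192 (Mentored, case), b = 210 (Mentored, non-case), c = 447 (Not mentored, case), d = 2063.
OR = (a·d)/(b·c) = (192 × 2063) / (210 × 447) = 396096 / 93870 = 4.21962
The odds of graduation within 4 years are about 4.22 times as high in the mentored group.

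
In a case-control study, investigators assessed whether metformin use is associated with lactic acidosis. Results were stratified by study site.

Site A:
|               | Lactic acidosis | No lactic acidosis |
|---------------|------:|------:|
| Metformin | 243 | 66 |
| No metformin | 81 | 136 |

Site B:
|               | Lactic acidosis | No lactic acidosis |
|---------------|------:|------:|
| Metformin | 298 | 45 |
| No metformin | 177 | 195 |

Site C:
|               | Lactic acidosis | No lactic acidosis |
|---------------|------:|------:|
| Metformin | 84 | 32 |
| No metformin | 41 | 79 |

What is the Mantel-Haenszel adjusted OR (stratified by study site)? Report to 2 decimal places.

6.41

OR_MH = Σ(aᵢdᵢ/nᵢ) / Σ(bᵢcᵢ/nᵢ), where nᵢ is the stratum total.
Stratum 1 (Site A): n = 526; a·d/n = 243·136/526 = 62.8289; b·c/n = 66·81/526 = 10.1635
Stratum 2 (Site B): n = 715; a·d/n = 298·195/715 = 81.2727; b·c/n = 45·177/715 = 11.1399
Stratum 3 (Site C): n = 236; a·d/n = 84·79/236 = 28.1186; b·c/n = 32·41/236 = 5.5593
OR_MH = (62.8289 + 81.2727 + 28.1186) / (10.1635 + 11.1399 + 5.5593) = 172.2203 / 26.8627 = 6.41113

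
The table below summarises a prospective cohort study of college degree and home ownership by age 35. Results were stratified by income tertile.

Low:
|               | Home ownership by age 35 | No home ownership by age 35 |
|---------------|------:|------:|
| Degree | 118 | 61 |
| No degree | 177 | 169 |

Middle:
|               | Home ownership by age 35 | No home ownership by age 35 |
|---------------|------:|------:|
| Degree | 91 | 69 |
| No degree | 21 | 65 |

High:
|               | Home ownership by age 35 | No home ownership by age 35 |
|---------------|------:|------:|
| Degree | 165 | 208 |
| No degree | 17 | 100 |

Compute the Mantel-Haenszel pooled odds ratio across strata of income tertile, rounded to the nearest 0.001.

2.842

OR_MH = Σ(aᵢdᵢ/nᵢ) / Σ(bᵢcᵢ/nᵢ), where nᵢ is the stratum total.
Stratum 1 (Low): n = 525; a·d/n = 118·169/525 = 37.9848; b·c/n = 61·177/525 = 20.5657
Stratum 2 (Middle): n = 246; a·d/n = 91·65/246 = 24.0447; b·c/n = 69·21/246 = 5.8902
Stratum 3 (High): n = 490; a·d/n = 165·100/490 = 33.6735; b·c/n = 208·17/490 = 7.2163
OR_MH = (37.9848 + 24.0447 + 33.6735) / (20.5657 + 5.8902 + 7.2163) = 95.7029 / 33.6723 = 2.84219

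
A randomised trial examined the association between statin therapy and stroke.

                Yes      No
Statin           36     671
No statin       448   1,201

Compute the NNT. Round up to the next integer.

5

Risk in treated group = 36/707 = 0.05092; risk in control = 448/1649 = 0.27168.
Absolute risk reduction = 0.27168 − 0.05092 = 0.22076
NNT = 1 / ARR = 1 / 0.22076 = 4.530 → round up → 5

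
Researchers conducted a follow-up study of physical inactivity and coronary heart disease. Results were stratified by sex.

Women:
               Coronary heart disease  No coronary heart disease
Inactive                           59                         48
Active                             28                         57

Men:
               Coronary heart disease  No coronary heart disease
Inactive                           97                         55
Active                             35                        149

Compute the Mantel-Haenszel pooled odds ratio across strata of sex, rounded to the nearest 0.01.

4.76

OR_MH = Σ(aᵢdᵢ/nᵢ) / Σ(bᵢcᵢ/nᵢ), where nᵢ is the stratum total.
Stratum 1 (Women): n = 192; a·d/n = 59·57/192 = 17.5156; b·c/n = 48·28/192 = 7.0000
Stratum 2 (Men): n = 336; a·d/n = 97·149/336 = 43.0149; b·c/n = 55·35/336 = 5.7292
OR_MH = (17.5156 + 43.0149) / (7.0000 + 5.7292) = 60.5305 / 12.7292 = 4.75526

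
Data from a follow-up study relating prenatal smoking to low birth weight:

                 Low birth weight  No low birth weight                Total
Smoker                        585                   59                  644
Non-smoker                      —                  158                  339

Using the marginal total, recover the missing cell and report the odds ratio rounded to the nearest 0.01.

8.66

The missing cell is in the unexposed row: 339 − 158 = 181.
So a = 585, b = 59, c = 181, d = 158.
OR = (a·d)/(b·c) = (585 × 158) / (59 × 181) = 92430 / 10679 = 8.65530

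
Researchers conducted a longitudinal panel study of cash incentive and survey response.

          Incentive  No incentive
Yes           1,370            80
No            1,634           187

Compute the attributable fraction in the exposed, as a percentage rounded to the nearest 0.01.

Reading the table with exposure as columns: a = 1370 (Incentive, case), b = 1634 (Incentive, non-case), c = 80 (No incentive, case), d = 187.
Risk in exposed = 1370/3004 = 0.45606; risk in unexposed = 80/267 = 0.29963.
RR = 0.45606/0.29963 = 1.52210
AR% = (RR − 1)/RR × 100 = (1.52210 − 1)/1.52210 × 100 = 34.3011%

34.30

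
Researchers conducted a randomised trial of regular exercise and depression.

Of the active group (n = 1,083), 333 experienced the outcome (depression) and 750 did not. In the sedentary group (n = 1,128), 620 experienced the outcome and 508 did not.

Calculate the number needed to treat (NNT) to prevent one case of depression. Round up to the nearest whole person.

Risk in treated group = 333/1083 = 0.30748; risk in control = 620/1128 = 0.54965.
Absolute risk reduction = 0.54965 − 0.30748 = 0.24217
NNT = 1 / ARR = 1 / 0.24217 = 4.129 → round up → 5

5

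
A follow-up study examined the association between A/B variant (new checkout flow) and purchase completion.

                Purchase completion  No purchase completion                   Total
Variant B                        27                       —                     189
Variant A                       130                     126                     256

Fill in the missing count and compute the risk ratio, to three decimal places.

The missing cell is in the exposed row: 189 − 27 = 162.
So a = 27, b = 162, c = 130, d = 126.
RR = [a/(a+b)] / [c/(c+d)] = (27/189) / (130/256) = 0.14286/0.50781 = 0.28132

0.281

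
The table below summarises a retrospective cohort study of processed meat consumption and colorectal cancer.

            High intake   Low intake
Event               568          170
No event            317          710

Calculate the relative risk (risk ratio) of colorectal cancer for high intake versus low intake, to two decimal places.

Reading the table with exposure as columns: a = 568 (High intake, case), b = 317 (High intake, non-case), c = 170 (Low intake, case), d = 710.
Risk in exposed = 568/885 = 0.64181; risk in unexposed = 170/880 = 0.19318.
RR = 0.64181 / 0.19318 = 3.32230
The risk among the exposed is 3.32 times that among the unexposed.

3.32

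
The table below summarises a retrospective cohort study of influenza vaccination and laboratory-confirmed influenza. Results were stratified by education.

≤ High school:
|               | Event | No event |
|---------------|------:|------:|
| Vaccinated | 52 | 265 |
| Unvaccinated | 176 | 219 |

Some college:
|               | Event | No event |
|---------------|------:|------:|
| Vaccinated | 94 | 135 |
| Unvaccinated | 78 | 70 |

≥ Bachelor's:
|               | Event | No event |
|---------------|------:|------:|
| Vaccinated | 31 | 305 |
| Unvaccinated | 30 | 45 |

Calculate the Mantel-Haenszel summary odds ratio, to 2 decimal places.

0.32

OR_MH = Σ(aᵢdᵢ/nᵢ) / Σ(bᵢcᵢ/nᵢ), where nᵢ is the stratum total.
Stratum 1 (≤ High school): n = 712; a·d/n = 52·219/712 = 15.9944; b·c/n = 265·176/712 = 65.5056
Stratum 2 (Some college): n = 377; a·d/n = 94·70/377 = 17.4536; b·c/n = 135·78/377 = 27.9310
Stratum 3 (≥ Bachelor's): n = 411; a·d/n = 31·45/411 = 3.3942; b·c/n = 305·30/411 = 22.2628
OR_MH = (15.9944 + 17.4536 + 3.3942) / (65.5056 + 27.9310 + 22.2628) = 36.8421 / 115.6994 = 0.31843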